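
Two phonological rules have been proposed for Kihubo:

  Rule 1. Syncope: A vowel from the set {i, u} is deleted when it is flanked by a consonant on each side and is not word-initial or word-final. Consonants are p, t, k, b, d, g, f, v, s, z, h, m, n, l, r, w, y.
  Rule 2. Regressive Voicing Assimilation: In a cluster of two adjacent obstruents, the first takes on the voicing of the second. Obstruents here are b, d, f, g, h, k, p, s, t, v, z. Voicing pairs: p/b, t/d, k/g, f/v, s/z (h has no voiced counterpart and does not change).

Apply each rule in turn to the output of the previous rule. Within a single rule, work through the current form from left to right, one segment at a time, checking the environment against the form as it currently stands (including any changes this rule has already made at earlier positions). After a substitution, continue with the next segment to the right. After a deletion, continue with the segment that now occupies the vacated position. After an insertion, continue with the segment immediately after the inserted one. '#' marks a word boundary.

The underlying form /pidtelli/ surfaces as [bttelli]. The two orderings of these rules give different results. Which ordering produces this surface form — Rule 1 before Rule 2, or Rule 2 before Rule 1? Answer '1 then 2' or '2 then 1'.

Order 1 then 2:
  1 Syncope: [pidtelli] → [pdtelli]
  2 Regressive Voicing Assimilation: [pdtelli] → [bttelli]
  result: [bttelli]
Order 2 then 1:
  2 Regressive Voicing Assimilation: [pidtelli] → [pittelli]
  1 Syncope: [pittelli] → [pttelli]
  result: [pttelli]

1 then 2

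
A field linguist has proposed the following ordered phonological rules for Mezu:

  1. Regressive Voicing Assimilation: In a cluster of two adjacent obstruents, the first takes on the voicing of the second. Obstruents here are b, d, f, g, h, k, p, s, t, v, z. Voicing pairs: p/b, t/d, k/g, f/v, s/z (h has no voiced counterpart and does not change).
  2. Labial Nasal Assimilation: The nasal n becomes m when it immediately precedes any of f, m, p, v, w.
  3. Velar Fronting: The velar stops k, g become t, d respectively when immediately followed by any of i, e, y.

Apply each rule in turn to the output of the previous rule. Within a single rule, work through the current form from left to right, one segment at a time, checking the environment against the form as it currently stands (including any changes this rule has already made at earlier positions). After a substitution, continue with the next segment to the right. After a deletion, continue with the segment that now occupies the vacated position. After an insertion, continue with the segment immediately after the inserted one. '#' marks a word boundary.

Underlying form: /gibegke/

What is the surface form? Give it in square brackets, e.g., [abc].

1 Regressive Voicing Assimilation: [gibegke] → [gibekke]
2 Labial Nasal Assimilation: no change — [gibekke]
3 Velar Fronting: [gibekke] → [dibekte]

[dibekte]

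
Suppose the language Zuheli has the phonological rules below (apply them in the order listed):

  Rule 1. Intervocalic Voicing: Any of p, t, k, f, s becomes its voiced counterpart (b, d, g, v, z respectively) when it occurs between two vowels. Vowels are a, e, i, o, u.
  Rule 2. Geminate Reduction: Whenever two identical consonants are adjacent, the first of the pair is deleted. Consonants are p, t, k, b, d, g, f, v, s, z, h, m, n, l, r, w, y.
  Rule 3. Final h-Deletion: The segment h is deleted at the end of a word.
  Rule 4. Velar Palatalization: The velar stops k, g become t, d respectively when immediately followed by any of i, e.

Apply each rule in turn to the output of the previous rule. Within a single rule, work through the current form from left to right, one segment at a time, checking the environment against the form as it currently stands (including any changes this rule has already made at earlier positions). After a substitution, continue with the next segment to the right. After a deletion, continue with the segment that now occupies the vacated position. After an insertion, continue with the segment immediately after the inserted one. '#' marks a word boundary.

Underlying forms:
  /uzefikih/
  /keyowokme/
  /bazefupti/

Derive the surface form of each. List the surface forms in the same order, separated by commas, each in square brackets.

[uzevidi], [teyowokme], [bazevupti]

/uzefikih/:
  Rule 1 Intervocalic Voicing: [uzefikih] → [uzevigih]
  Rule 2 Geminate Reduction: no change — [uzevigih]
  Rule 3 Final h-Deletion: [uzevigih] → [uzevigi]
  Rule 4 Velar Palatalization: [uzevigi] → [uzevidi]
/keyowokme/:
  Rule 1 Intervocalic Voicing: no change — [keyowokme]
  Rule 2 Geminate Reduction: no change — [keyowokme]
  Rule 3 Final h-Deletion: no change — [keyowokme]
  Rule 4 Velar Palatalization: [keyowokme] → [teyowokme]
/bazefupti/:
  Rule 1 Intervocalic Voicing: [bazefupti] → [bazevupti]
  Rule 2 Geminate Reduction: no change — [bazevupti]
  Rule 3 Final h-Deletion: no change — [bazevupti]
  Rule 4 Velar Palatalization: no change — [bazevupti]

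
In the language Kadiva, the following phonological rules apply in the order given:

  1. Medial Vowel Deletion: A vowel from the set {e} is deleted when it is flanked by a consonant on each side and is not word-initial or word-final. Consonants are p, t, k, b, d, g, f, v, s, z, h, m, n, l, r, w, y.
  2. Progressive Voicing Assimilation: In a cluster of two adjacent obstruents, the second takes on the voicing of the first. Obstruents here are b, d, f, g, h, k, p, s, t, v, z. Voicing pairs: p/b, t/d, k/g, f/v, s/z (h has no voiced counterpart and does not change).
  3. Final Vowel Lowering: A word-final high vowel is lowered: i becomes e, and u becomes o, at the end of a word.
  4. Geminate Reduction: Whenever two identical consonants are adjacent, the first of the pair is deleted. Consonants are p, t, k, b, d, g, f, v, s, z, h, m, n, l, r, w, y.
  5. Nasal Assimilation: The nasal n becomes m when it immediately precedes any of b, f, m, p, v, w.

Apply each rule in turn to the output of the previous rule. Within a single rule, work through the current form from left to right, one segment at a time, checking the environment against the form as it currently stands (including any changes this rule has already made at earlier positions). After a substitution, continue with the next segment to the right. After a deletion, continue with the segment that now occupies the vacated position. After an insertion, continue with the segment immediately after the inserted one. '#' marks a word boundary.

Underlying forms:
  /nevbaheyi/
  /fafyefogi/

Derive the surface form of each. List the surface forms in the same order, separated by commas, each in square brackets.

/nevbaheyi/:
  1 Medial Vowel Deletion: [nevbaheyi] → [nvbahyi]
  2 Progressive Voicing Assimilation: no change — [nvbahyi]
  3 Final Vowel Lowering: [nvbahyi] → [nvbahye]
  4 Geminate Reduction: no change — [nvbahye]
  5 Nasal Assimilation: [nvbahye] → [mvbahye]
/fafyefogi/:
  1 Medial Vowel Deletion: [fafyefogi] → [fafyfogi]
  2 Progressive Voicing Assimilation: no change — [fafyfogi]
  3 Final Vowel Lowering: [fafyfogi] → [fafyfoge]
  4 Geminate Reduction: no change — [fafyfoge]
  5 Nasal Assimilation: no change — [fafyfoge]

[mvbahye], [fafyfoge]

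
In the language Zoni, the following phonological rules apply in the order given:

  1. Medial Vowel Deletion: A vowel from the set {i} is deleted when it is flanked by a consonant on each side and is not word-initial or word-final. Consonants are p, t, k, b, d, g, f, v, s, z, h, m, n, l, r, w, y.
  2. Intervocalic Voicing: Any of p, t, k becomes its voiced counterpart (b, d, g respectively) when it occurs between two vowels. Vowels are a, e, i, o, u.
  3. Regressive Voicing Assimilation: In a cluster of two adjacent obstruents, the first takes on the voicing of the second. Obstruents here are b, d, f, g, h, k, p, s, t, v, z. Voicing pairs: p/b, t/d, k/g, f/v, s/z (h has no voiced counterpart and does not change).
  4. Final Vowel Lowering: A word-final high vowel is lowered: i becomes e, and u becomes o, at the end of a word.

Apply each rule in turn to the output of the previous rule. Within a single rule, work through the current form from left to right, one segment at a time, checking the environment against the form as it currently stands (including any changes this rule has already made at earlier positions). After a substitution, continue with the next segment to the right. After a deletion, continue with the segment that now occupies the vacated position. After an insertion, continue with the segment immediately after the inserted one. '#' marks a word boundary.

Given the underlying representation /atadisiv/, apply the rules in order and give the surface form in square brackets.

1 Medial Vowel Deletion: [atadisiv] → [atadsv]
2 Intervocalic Voicing: [atadsv] → [adadsv]
3 Regressive Voicing Assimilation: [adadsv] → [adatzv]
4 Final Vowel Lowering: no change — [adatzv]

[adatzv]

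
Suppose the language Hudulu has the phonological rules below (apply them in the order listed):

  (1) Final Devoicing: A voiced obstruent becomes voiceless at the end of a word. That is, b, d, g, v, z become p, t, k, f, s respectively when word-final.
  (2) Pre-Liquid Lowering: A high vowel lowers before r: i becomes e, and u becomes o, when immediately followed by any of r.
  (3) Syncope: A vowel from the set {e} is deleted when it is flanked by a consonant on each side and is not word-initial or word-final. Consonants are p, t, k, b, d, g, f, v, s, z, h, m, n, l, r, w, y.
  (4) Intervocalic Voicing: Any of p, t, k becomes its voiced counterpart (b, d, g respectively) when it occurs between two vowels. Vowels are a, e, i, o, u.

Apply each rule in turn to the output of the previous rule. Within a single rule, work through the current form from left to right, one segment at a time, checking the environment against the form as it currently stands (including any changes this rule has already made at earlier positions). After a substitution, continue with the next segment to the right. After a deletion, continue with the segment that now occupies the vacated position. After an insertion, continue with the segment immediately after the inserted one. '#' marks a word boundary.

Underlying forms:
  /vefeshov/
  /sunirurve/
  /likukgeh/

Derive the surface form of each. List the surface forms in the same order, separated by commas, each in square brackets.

/vefeshov/:
  (1) Final Devoicing: [vefeshov] → [vefeshof]
  (2) Pre-Liquid Lowering: no change — [vefeshof]
  (3) Syncope: [vefeshof] → [vfshof]
  (4) Intervocalic Voicing: no change — [vfshof]
/sunirurve/:
  (1) Final Devoicing: no change — [sunirurve]
  (2) Pre-Liquid Lowering: [sunirurve] → [sunerorve]
  (3) Syncope: [sunerorve] → [sunrorve]
  (4) Intervocalic Voicing: no change — [sunrorve]
/likukgeh/:
  (1) Final Devoicing: no change — [likukgeh]
  (2) Pre-Liquid Lowering: no change — [likukgeh]
  (3) Syncope: [likukgeh] → [likukgh]
  (4) Intervocalic Voicing: [likukgh] → [ligukgh]

[vfshof], [sunrorve], [ligukgh]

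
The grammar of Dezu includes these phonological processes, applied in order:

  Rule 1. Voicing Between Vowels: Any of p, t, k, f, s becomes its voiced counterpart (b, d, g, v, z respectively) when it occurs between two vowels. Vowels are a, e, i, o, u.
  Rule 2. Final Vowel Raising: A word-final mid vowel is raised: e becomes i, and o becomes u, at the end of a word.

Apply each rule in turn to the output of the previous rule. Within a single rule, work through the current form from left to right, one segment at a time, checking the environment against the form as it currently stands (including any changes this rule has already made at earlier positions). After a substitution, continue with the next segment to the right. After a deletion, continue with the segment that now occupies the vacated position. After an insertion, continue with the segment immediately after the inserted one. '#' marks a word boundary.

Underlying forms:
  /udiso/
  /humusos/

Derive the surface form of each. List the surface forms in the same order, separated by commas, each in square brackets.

[udizu], [humuzos]

/udiso/:
  Rule 1 Voicing Between Vowels: [udiso] → [udizo]
  Rule 2 Final Vowel Raising: [udizo] → [udizu]
/humusos/:
  Rule 1 Voicing Between Vowels: [humusos] → [humuzos]
  Rule 2 Final Vowel Raising: no change — [humuzos]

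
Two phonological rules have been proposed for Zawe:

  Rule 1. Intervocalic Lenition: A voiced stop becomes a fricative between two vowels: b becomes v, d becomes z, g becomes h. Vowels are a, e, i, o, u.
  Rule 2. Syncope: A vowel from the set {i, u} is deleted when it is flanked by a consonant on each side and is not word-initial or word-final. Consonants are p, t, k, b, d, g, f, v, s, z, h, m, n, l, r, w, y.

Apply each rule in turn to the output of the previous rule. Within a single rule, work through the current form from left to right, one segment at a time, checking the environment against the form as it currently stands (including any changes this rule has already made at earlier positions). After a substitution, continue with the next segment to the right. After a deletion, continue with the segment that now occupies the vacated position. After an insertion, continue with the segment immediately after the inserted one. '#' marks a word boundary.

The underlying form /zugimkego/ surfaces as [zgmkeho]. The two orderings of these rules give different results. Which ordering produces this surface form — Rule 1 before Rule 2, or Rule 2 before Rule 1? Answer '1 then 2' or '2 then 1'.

2 then 1

Order 1 then 2:
  1 Intervocalic Lenition: [zugimkego] → [zuhimkeho]
  2 Syncope: [zuhimkeho] → [zhmkeho]
  result: [zhmkeho]
Order 2 then 1:
  2 Syncope: [zugimkego] → [zgmkego]
  1 Intervocalic Lenition: [zgmkego] → [zgmkeho]
  result: [zgmkeho]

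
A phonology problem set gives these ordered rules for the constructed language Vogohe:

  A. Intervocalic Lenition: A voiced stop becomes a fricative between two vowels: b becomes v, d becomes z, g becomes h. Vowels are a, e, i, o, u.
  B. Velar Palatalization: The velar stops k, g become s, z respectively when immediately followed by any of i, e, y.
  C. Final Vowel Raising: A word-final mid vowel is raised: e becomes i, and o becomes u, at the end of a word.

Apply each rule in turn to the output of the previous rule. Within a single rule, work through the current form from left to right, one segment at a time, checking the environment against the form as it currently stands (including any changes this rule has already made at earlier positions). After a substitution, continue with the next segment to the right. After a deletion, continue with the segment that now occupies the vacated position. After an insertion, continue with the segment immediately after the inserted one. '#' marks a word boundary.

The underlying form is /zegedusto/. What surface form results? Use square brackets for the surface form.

A Intervocalic Lenition: [zegedusto] → [zehezusto]
B Velar Palatalization: no change — [zehezusto]
C Final Vowel Raising: [zehezusto] → [zehezustu]

[zehezustu]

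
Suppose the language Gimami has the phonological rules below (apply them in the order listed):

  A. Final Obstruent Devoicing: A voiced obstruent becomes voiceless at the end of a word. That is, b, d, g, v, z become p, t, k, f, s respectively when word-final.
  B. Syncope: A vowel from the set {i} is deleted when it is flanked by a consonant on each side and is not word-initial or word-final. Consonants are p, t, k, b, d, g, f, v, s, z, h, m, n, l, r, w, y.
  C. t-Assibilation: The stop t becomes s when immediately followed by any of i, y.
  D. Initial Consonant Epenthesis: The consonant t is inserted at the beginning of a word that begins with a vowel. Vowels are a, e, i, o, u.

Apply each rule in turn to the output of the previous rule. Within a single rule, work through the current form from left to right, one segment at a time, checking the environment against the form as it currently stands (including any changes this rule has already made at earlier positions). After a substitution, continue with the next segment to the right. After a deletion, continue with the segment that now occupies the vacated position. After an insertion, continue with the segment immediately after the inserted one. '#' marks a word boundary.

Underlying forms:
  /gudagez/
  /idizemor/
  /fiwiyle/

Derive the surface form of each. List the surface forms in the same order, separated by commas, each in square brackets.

[gudages], [tidzemor], [fwyle]

/gudagez/:
  A Final Obstruent Devoicing: [gudagez] → [gudages]
  B Syncope: no change — [gudages]
  C t-Assibilation: no change — [gudages]
  D Initial Consonant Epenthesis: no change — [gudages]
/idizemor/:
  A Final Obstruent Devoicing: no change — [idizemor]
  B Syncope: [idizemor] → [idzemor]
  C t-Assibilation: no change — [idzemor]
  D Initial Consonant Epenthesis: [idzemor] → [tidzemor]
/fiwiyle/:
  A Final Obstruent Devoicing: no change — [fiwiyle]
  B Syncope: [fiwiyle] → [fwyle]
  C t-Assibilation: no change — [fwyle]
  D Initial Consonant Epenthesis: no change — [fwyle]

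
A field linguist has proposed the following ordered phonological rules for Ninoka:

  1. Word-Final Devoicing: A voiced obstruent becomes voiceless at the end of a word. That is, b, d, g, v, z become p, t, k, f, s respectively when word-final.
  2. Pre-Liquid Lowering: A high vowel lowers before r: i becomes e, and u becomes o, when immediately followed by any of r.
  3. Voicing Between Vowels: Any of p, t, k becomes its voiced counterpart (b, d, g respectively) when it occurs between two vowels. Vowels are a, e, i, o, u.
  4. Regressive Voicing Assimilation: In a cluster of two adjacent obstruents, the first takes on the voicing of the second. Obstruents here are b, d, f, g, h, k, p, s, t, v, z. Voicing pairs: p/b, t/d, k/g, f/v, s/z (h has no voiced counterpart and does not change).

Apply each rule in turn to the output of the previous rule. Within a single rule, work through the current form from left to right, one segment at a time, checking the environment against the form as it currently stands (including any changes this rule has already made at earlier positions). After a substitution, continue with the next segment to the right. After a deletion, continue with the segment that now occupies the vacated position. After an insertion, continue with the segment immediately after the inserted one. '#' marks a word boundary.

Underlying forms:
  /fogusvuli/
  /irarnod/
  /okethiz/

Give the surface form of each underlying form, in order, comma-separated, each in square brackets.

/fogusvuli/:
  1 Word-Final Devoicing: no change — [fogusvuli]
  2 Pre-Liquid Lowering: no change — [fogusvuli]
  3 Voicing Between Vowels: no change — [fogusvuli]
  4 Regressive Voicing Assimilation: [fogusvuli] → [foguzvuli]
/irarnod/:
  1 Word-Final Devoicing: [irarnod] → [irarnot]
  2 Pre-Liquid Lowering: [irarnot] → [erarnot]
  3 Voicing Between Vowels: no change — [erarnot]
  4 Regressive Voicing Assimilation: no change — [erarnot]
/okethiz/:
  1 Word-Final Devoicing: [okethiz] → [okethis]
  2 Pre-Liquid Lowering: no change — [okethis]
  3 Voicing Between Vowels: [okethis] → [ogethis]
  4 Regressive Voicing Assimilation: no change — [ogethis]

[foguzvuli], [erarnot], [ogethis]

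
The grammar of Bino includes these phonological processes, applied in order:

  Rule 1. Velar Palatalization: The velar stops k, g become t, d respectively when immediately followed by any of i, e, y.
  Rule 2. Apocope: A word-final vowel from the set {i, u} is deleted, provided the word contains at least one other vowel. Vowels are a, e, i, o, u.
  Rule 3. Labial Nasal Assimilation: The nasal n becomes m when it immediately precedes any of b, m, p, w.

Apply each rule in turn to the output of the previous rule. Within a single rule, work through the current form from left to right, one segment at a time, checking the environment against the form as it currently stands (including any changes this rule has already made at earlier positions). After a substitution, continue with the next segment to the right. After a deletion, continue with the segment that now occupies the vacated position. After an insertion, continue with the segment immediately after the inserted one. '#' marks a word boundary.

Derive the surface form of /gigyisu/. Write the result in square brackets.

Rule 1 Velar Palatalization: [gigyisu] → [didyisu]
Rule 2 Apocope: [didyisu] → [didyis]
Rule 3 Labial Nasal Assimilation: no change — [didyis]

[didyis]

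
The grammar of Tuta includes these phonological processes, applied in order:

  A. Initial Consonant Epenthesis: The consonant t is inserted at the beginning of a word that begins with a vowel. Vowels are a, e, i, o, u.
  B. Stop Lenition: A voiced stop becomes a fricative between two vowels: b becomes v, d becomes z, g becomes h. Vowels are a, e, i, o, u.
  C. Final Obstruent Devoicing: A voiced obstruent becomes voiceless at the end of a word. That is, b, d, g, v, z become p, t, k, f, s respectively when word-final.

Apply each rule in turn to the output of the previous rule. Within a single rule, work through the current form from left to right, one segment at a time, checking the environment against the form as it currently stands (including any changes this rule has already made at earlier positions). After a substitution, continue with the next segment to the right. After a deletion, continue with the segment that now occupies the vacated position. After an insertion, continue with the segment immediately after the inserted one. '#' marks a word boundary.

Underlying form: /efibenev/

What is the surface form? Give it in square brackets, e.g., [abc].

[tefivenef]

A Initial Consonant Epenthesis: [efibenev] → [tefibenev]
B Stop Lenition: [tefibenev] → [tefivenev]
C Final Obstruent Devoicing: [tefivenev] → [tefivenef]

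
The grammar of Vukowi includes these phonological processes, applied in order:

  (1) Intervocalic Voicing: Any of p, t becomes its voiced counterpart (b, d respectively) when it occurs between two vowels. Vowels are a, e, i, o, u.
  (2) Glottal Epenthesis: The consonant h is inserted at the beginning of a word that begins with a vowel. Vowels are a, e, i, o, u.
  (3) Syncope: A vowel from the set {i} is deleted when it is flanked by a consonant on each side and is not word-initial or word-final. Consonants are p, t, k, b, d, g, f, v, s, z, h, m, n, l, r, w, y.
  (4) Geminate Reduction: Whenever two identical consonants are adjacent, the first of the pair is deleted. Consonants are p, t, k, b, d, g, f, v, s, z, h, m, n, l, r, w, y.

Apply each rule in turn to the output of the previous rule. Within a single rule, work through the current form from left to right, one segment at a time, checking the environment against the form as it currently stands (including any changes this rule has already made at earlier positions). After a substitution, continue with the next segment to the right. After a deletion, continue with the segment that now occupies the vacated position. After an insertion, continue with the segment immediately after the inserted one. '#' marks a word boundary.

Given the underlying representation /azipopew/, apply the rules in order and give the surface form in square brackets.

(1) Intervocalic Voicing: [azipopew] → [azibobew]
(2) Glottal Epenthesis: [azibobew] → [hazibobew]
(3) Syncope: [hazibobew] → [hazbobew]
(4) Geminate Reduction: no change — [hazbobew]

[hazbobew]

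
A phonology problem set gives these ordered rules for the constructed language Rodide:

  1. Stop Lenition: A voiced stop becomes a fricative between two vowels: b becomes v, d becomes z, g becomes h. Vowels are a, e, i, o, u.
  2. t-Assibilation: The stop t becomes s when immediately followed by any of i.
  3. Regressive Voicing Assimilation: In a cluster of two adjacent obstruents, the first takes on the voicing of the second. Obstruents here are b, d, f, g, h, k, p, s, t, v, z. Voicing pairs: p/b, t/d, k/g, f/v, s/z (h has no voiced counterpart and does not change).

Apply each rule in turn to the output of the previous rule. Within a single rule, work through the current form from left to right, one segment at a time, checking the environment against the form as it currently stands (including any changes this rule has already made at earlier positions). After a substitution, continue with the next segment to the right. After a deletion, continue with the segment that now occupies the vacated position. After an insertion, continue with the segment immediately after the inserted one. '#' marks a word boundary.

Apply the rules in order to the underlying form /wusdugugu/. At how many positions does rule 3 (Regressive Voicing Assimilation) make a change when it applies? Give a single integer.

1

1 Stop Lenition: [wusdugugu] → [wusduhuhu]
2 t-Assibilation: no change — [wusduhuhu]
3 Regressive Voicing Assimilation: [wusduhuhu] → [wuzduhuhu]
Rule 3 changed 1 position(s).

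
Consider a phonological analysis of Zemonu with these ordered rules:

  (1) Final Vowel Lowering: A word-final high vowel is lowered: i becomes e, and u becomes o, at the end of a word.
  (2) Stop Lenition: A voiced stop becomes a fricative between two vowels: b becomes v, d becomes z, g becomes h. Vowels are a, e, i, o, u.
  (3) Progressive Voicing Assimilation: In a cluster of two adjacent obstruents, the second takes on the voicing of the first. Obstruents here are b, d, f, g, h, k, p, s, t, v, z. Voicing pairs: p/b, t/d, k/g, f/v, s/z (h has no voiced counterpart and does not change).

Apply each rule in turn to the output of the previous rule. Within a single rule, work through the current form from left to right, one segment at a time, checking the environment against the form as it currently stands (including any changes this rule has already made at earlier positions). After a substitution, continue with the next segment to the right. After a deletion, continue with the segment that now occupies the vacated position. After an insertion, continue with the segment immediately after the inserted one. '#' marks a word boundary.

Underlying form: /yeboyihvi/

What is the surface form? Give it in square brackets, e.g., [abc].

(1) Final Vowel Lowering: [yeboyihvi] → [yeboyihve]
(2) Stop Lenition: [yeboyihve] → [yevoyihve]
(3) Progressive Voicing Assimilation: [yevoyihve] → [yevoyihfe]

[yevoyihfe]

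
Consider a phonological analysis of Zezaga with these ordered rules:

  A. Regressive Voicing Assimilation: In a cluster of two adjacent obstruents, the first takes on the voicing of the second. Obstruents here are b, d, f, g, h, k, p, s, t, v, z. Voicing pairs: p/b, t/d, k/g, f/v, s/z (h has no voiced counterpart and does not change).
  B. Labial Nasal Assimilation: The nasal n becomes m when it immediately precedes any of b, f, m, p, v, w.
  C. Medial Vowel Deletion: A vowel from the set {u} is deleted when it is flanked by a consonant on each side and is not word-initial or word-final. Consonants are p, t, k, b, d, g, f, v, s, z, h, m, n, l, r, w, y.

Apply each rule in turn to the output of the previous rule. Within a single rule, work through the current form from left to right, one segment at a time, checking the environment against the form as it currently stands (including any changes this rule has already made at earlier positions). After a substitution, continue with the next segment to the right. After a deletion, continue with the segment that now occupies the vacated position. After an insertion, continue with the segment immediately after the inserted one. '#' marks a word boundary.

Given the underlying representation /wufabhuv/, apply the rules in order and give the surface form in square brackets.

A Regressive Voicing Assimilation: [wufabhuv] → [wufaphuv]
B Labial Nasal Assimilation: no change — [wufaphuv]
C Medial Vowel Deletion: [wufaphuv] → [wfaphv]

[wfaphv]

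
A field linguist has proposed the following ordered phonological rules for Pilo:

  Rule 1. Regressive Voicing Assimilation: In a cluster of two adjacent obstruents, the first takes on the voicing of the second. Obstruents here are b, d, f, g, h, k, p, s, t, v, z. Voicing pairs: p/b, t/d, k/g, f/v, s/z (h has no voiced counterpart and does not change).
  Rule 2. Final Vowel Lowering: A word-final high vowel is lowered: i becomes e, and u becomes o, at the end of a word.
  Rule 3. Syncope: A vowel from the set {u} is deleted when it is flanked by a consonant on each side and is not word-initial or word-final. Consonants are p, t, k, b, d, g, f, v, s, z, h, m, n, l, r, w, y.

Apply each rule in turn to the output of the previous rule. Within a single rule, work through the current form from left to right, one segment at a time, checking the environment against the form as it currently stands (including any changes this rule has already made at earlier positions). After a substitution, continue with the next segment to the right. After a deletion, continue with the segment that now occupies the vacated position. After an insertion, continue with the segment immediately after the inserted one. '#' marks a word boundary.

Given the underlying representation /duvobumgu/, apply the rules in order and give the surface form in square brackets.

[dvobmgo]

Rule 1 Regressive Voicing Assimilation: no change — [duvobumgu]
Rule 2 Final Vowel Lowering: [duvobumgu] → [duvobumgo]
Rule 3 Syncope: [duvobumgo] → [dvobmgo]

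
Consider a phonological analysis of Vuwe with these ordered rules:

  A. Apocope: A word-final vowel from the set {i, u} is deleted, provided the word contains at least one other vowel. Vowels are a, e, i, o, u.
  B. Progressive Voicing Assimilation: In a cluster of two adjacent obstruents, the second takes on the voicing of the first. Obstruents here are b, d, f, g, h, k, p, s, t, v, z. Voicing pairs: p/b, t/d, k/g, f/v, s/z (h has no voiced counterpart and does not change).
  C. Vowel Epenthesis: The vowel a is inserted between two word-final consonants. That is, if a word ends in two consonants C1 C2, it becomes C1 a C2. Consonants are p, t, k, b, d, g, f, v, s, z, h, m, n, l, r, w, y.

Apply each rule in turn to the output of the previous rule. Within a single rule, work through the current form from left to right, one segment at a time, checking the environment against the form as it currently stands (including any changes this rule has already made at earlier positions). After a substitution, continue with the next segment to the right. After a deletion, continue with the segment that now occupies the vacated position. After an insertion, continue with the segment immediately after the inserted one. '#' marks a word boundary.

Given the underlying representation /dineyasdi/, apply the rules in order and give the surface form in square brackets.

[dineyasat]

A Apocope: [dineyasdi] → [dineyasd]
B Progressive Voicing Assimilation: [dineyasd] → [dineyast]
C Vowel Epenthesis: [dineyast] → [dineyasat]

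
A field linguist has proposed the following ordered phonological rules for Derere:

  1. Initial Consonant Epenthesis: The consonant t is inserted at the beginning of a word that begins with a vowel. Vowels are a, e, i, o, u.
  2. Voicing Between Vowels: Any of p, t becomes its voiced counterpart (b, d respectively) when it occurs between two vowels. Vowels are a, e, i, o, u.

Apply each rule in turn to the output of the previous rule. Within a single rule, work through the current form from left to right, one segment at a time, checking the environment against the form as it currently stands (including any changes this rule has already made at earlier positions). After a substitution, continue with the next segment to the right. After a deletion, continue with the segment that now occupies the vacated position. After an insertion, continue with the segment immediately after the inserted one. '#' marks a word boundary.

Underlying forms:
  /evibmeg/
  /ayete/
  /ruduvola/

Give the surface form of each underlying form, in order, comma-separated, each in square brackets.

[tevibmeg], [tayede], [ruduvola]

/evibmeg/:
  1 Initial Consonant Epenthesis: [evibmeg] → [tevibmeg]
  2 Voicing Between Vowels: no change — [tevibmeg]
/ayete/:
  1 Initial Consonant Epenthesis: [ayete] → [tayete]
  2 Voicing Between Vowels: [tayete] → [tayede]
/ruduvola/:
  1 Initial Consonant Epenthesis: no change — [ruduvola]
  2 Voicing Between Vowels: no change — [ruduvola]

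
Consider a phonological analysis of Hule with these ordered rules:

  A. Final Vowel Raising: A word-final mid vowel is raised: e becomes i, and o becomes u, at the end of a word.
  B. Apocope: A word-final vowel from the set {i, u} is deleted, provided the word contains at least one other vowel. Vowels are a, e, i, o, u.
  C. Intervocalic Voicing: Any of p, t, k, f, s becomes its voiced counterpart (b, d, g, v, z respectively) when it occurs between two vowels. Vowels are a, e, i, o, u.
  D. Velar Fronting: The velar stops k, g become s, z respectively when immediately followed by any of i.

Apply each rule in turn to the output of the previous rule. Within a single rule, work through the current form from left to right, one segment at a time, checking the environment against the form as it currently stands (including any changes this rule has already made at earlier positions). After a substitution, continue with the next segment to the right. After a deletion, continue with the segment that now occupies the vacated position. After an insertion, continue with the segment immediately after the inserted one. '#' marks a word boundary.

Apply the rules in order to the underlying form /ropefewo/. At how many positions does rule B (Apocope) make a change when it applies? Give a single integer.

1

A Final Vowel Raising: [ropefewo] → [ropefewu]
B Apocope: [ropefewu] → [ropefew]
C Intervocalic Voicing: [ropefew] → [robevew]
D Velar Fronting: no change — [robevew]
Rule B changed 1 position(s).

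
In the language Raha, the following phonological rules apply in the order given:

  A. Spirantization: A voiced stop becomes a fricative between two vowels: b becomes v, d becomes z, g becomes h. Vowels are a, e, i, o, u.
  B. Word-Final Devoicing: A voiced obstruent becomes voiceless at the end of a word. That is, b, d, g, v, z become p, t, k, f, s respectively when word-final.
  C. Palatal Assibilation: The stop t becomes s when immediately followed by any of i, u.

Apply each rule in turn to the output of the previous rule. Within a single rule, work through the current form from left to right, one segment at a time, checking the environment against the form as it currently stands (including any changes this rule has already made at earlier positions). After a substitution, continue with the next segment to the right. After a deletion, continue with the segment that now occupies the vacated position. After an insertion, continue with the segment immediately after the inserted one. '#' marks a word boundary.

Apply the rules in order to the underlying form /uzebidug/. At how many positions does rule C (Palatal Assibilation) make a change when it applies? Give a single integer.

A Spirantization: [uzebidug] → [uzevizug]
B Word-Final Devoicing: [uzevizug] → [uzevizuk]
C Palatal Assibilation: no change — [uzevizuk]
Rule C changed 0 position(s).

0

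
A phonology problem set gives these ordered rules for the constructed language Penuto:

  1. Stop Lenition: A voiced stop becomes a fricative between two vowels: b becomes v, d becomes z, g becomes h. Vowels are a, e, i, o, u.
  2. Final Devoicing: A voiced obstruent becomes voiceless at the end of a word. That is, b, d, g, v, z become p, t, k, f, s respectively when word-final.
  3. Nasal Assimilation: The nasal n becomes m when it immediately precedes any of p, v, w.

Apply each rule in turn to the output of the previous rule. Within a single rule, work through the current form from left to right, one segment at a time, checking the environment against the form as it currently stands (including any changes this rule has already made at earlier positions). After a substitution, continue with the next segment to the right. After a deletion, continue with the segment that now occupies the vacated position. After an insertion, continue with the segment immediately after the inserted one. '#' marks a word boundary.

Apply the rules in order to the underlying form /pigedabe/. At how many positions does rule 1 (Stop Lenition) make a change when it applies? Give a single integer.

1 Stop Lenition: [pigedabe] → [pihezave]
2 Final Devoicing: no change — [pihezave]
3 Nasal Assimilation: no change — [pihezave]
Rule 1 changed 3 position(s).

3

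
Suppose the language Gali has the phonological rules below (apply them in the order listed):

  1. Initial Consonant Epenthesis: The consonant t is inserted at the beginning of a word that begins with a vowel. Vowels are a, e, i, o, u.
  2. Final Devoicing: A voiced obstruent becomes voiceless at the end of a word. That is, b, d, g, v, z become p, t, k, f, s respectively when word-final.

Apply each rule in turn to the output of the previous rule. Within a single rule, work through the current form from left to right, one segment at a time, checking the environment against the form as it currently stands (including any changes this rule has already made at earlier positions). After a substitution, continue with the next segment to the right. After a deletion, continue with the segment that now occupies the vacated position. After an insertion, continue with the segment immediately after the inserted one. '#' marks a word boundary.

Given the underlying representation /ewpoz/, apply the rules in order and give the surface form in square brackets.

1 Initial Consonant Epenthesis: [ewpoz] → [tewpoz]
2 Final Devoicing: [tewpoz] → [tewpos]

[tewpos]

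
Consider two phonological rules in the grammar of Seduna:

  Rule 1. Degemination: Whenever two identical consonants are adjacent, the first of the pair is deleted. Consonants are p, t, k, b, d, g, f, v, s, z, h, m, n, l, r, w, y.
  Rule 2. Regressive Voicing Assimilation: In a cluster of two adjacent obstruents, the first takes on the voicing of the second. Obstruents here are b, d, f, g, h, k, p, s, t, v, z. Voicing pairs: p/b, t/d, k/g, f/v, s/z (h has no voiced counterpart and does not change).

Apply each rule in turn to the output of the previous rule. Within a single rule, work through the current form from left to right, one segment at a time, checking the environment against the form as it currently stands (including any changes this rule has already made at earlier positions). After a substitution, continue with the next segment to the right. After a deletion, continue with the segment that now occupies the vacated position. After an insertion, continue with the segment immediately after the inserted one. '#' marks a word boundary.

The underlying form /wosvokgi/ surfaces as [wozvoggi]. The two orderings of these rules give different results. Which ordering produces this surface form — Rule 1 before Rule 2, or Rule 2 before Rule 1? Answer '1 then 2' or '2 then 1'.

1 then 2

Order 1 then 2:
  1 Degemination: no change — [wosvokgi]
  2 Regressive Voicing Assimilation: [wosvokgi] → [wozvoggi]
  result: [wozvoggi]
Order 2 then 1:
  2 Regressive Voicing Assimilation: [wosvokgi] → [wozvoggi]
  1 Degemination: [wozvoggi] → [wozvogi]
  result: [wozvogi]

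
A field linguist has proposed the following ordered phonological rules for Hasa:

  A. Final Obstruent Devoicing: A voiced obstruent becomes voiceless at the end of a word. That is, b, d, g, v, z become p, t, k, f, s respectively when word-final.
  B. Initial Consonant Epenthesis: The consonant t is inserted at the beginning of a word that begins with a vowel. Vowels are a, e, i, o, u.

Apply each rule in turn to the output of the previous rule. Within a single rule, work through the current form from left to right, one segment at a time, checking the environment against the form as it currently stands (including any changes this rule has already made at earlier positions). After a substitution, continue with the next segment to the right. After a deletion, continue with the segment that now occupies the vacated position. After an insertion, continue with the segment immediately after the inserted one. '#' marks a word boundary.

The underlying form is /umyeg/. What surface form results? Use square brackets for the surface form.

A Final Obstruent Devoicing: [umyeg] → [umyek]
B Initial Consonant Epenthesis: [umyek] → [tumyek]

[tumyek]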